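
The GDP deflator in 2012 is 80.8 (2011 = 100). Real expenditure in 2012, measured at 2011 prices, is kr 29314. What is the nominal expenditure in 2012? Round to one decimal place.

Nominal = Real × (Index/100) = 29314 × (80.8/100)
        = 29314 × 0.808 = 23685.7120

23685.7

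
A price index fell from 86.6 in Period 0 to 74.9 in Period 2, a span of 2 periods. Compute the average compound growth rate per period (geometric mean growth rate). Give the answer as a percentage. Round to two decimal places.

-7.00%

Growth factor = (74.9/86.6)^(1/2) = (0.864896)^(1/2) = 0.929998
Growth rate = 0.929998 − 1 = -0.070002 = -7.0002%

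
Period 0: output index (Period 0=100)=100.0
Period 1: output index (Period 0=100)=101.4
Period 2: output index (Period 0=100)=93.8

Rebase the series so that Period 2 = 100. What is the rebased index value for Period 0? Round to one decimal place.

Rebased(Period 0) = 100.0 / 93.8 × 100 = 106.6098

106.6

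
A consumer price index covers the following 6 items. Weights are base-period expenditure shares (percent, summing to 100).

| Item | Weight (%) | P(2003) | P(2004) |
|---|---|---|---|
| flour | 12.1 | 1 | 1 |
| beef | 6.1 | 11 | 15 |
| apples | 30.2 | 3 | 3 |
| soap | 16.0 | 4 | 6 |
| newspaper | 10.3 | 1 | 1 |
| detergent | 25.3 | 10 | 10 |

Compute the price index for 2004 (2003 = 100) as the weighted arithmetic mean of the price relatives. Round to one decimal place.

flour: 12.1 × (1/1) = 12.1 × 1.000000 = 12.1000
beef: 6.1 × (15/11) = 6.1 × 1.363636 = 8.3182
apples: 30.2 × (3/3) = 30.2 × 1.000000 = 30.2000
soap: 16.0 × (6/4) = 16.0 × 1.500000 = 24.0000
newspaper: 10.3 × (1/1) = 10.3 × 1.000000 = 10.3000
detergent: 25.3 × (10/10) = 25.3 × 1.000000 = 25.3000
Index = Σ wᵢ·(p₁ᵢ/p₀ᵢ) = 12.1000 + 8.3182 + 30.2000 + 24.0000 + 10.3000 + 25.3000 = 110.2182

110.2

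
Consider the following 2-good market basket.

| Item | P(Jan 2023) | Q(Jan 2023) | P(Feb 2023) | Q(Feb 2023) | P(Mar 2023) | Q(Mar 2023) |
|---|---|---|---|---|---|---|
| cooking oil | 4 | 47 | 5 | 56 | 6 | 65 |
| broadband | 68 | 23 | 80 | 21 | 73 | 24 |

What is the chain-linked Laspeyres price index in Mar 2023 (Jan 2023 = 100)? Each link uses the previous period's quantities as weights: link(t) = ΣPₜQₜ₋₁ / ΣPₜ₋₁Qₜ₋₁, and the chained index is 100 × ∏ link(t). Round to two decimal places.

Link Jan 2023→Feb 2023:
ΣP(Feb 2023)Q(Jan 2023) = 5×47 + 80×23 = 235 + 1840 = 2075
ΣP(Jan 2023)Q(Jan 2023) = 4×47 + 68×23 = 188 + 1564 = 1752
link = 2075/1752 = 1.184361
Link Feb 2023→Mar 2023:
ΣP(Mar 2023)Q(Feb 2023) = 6×56 + 73×21 = 336 + 1533 = 1869
ΣP(Feb 2023)Q(Feb 2023) = 5×56 + 80×21 = 280 + 1680 = 1960
link = 1869/1960 = 0.953571
Chained index = 100 × 1.184361 × 0.953571 = 112.9373

112.94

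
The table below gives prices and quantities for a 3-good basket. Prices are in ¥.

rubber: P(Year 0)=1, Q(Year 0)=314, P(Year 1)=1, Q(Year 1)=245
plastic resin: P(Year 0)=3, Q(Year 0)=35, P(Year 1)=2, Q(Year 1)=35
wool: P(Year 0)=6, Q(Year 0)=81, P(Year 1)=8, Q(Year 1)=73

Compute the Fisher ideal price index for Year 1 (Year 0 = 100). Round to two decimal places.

114.06

Laspeyres component (base-period weights):
ΣP(Year 1)Q(Year 0) = 1×314 + 2×35 + 8×81 = 314 + 70 + 648 = 1032
ΣP(Year 0)Q(Year 0) = 1×314 + 3×35 + 6×81 = 314 + 105 + 486 = 905
L = 1032 / 905 × 100 = 114.0331
Paasche component (current-period weights):
ΣP(Year 1)Q(Year 1) = 1×245 + 2×35 + 8×73 = 245 + 70 + 584 = 899
ΣP(Year 0)Q(Year 1) = 1×245 + 3×35 + 6×73 = 245 + 105 + 438 = 788
P = 899 / 788 × 100 = 114.0863
Fisher = √(L × P) = √(114.0331 × 114.0863) = 114.0597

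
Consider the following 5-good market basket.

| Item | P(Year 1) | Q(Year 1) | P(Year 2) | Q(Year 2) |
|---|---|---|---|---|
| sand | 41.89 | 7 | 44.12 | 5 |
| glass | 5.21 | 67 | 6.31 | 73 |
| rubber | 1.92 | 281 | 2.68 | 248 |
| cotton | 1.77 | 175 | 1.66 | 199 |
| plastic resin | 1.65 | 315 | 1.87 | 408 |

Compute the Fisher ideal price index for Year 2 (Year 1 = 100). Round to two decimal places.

Laspeyres component (base-period weights):
ΣP(Year 2)Q(Year 1) = 44.12×7 + 6.31×67 + 2.68×281 + 1.66×175 + 1.87×315 = 308.84 + 422.77 + 753.08 + 290.5 + 589.05 = 2364.24
ΣP(Year 1)Q(Year 1) = 41.89×7 + 5.21×67 + 1.92×281 + 1.77×175 + 1.65×315 = 293.23 + 349.07 + 539.52 + 309.75 + 519.75 = 2011.32
L = 2364.24 / 2011.32 × 100 = 117.5467
Paasche component (current-period weights):
ΣP(Year 2)Q(Year 2) = 44.12×5 + 6.31×73 + 2.68×248 + 1.66×199 + 1.87×408 = 220.6 + 460.63 + 664.64 + 330.34 + 762.96 = 2439.17
ΣP(Year 1)Q(Year 2) = 41.89×5 + 5.21×73 + 1.92×248 + 1.77×199 + 1.65×408 = 209.45 + 380.33 + 476.16 + 352.23 + 673.2 = 2091.37
P = 2439.17 / 2091.37 × 100 = 116.6302
Fisher = √(L × P) = √(117.5467 × 116.6302) = 117.0876

117.09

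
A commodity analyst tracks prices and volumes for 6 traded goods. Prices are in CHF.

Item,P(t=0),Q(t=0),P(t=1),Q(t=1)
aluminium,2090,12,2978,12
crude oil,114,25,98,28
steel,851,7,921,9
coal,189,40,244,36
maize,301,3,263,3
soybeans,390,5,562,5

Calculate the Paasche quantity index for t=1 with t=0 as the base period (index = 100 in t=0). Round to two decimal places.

Paasche quantity index uses current-period prices as weights.
ΣP(t=1)·Q(t=1) = 2978×12 + 98×28 + 921×9 + 244×36 + 263×3 + 562×5 = 35736 + 2744 + 8289 + 8784 + 789 + 2810 = 59152
ΣP(t=1)·Q(t=0) = 2978×12 + 98×25 + 921×7 + 244×40 + 263×3 + 562×5 = 35736 + 2450 + 6447 + 9760 + 789 + 2810 = 57992
Index = 59152 / 57992 × 100 = 102.0003

102.00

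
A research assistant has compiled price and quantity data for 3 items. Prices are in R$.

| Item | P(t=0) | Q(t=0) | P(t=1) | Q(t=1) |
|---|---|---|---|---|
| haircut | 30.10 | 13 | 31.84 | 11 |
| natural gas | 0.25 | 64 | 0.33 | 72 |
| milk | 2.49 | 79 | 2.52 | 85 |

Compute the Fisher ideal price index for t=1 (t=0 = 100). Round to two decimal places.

Laspeyres component (base-period weights):
ΣP(t=1)Q(t=0) = 31.84×13 + 0.33×64 + 2.52×79 = 413.92 + 21.12 + 199.08 = 634.12
ΣP(t=0)Q(t=0) = 30.10×13 + 0.25×64 + 2.49×79 = 391.3 + 16 + 196.71 = 604.01
L = 634.12 / 604.01 × 100 = 104.9850
Paasche component (current-period weights):
ΣP(t=1)Q(t=1) = 31.84×11 + 0.33×72 + 2.52×85 = 350.24 + 23.76 + 214.2 = 588.2
ΣP(t=0)Q(t=1) = 30.10×11 + 0.25×72 + 2.49×85 = 331.1 + 18 + 211.65 = 560.75
P = 588.2 / 560.75 × 100 = 104.8952
Fisher = √(L × P) = √(104.9850 × 104.8952) = 104.9401

104.94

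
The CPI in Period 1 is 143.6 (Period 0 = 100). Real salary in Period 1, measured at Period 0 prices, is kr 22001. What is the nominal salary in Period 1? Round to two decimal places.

31593.44

Nominal = Real × (Index/100) = 22001 × (143.6/100)
        = 22001 × 1.436 = 31593.4360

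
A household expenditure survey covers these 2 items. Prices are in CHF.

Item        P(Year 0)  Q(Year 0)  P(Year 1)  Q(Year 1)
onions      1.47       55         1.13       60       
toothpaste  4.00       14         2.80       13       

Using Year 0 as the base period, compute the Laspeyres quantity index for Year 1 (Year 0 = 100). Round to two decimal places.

102.45

Laspeyres quantity index uses base-period prices as weights.
ΣP(Year 0)·Q(Year 1) = 1.47×60 + 4.00×13 = 88.2 + 52 = 140.2
ΣP(Year 0)·Q(Year 0) = 1.47×55 + 4.00×14 = 80.85 + 56 = 136.85
Index = 140.2 / 136.85 × 100 = 102.4479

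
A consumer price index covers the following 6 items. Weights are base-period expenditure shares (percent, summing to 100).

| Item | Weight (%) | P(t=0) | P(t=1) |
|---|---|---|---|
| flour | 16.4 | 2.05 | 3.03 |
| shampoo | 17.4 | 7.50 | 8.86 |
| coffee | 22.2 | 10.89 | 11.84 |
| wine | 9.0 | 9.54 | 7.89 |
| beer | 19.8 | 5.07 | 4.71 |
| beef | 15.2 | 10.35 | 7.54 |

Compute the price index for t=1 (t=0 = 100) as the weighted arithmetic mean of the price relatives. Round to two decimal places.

flour: 16.4 × (3.03/2.05) = 16.4 × 1.478049 = 24.2400
shampoo: 17.4 × (8.86/7.50) = 17.4 × 1.181333 = 20.5552
coffee: 22.2 × (11.84/10.89) = 22.2 × 1.087236 = 24.1366
wine: 9.0 × (7.89/9.54) = 9.0 × 0.827044 = 7.4434
beer: 19.8 × (4.71/5.07) = 19.8 × 0.928994 = 18.3941
beef: 15.2 × (7.54/10.35) = 15.2 × 0.728502 = 11.0732
Index = Σ wᵢ·(p₁ᵢ/p₀ᵢ) = 24.2400 + 20.5552 + 24.1366 + 7.4434 + 18.3941 + 11.0732 = 105.8426

105.84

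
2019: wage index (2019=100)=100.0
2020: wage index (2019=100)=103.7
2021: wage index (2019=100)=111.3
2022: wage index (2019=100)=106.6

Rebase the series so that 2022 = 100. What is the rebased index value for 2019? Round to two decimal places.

93.81

Rebased(2019) = 100.0 / 106.6 × 100 = 93.8086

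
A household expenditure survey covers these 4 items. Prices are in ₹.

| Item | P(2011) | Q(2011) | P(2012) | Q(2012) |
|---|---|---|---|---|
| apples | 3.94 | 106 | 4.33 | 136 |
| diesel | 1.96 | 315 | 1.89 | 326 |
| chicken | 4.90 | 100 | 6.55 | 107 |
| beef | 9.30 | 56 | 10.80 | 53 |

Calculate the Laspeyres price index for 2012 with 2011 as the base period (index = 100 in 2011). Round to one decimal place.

Laspeyres price index uses base-period quantities as weights.
ΣP(2012)·Q(2011) = 4.33×106 + 1.89×315 + 6.55×100 + 10.80×56 = 458.98 + 595.35 + 655 + 604.8 = 2314.13
ΣP(2011)·Q(2011) = 3.94×106 + 1.96×315 + 4.90×100 + 9.30×56 = 417.64 + 617.4 + 490 + 520.8 = 2045.84
Index = 2314.13 / 2045.84 × 100 = 113.1139

113.1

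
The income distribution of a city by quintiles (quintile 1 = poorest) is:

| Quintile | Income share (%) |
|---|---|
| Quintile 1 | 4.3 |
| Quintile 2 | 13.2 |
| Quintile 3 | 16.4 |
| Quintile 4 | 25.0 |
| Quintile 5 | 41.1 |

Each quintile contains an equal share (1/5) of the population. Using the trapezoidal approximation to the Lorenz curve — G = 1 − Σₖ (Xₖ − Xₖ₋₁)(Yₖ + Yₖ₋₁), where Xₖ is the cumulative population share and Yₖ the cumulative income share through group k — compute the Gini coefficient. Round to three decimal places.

0.342

Cumulative income shares Yₖ: 0.0430, 0.1750, 0.3390, 0.5890, 1.0000
Σ (Xₖ−Xₖ₋₁)(Yₖ+Yₖ₋₁) = (1/5)(0.0430+0.0000) + (1/5)(0.1750+0.0430) + (1/5)(0.3390+0.1750) + (1/5)(0.5890+0.3390) + (1/5)(1.0000+0.5890)
  = 0.0086 + 0.0436 + 0.1028 + 0.1856 + 0.3178 = 0.6584
G = 1 − 0.6584 = 0.3416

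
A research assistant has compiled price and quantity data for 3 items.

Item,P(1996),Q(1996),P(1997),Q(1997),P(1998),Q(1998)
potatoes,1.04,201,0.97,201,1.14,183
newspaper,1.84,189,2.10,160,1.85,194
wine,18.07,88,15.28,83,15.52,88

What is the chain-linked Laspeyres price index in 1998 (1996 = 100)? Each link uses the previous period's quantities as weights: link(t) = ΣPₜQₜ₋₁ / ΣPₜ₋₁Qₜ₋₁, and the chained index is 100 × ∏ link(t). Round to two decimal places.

90.90

Link 1996→1997:
ΣP(1997)Q(1996) = 0.97×201 + 2.10×189 + 15.28×88 = 194.97 + 396.9 + 1344.64 = 1936.51
ΣP(1996)Q(1996) = 1.04×201 + 1.84×189 + 18.07×88 = 209.04 + 347.76 + 1590.16 = 2146.96
link = 1936.51/2146.96 = 0.901978
Link 1997→1998:
ΣP(1998)Q(1997) = 1.14×201 + 1.85×160 + 15.52×83 = 229.14 + 296 + 1288.16 = 1813.3
ΣP(1997)Q(1997) = 0.97×201 + 2.10×160 + 15.28×83 = 194.97 + 336 + 1268.24 = 1799.21
link = 1813.3/1799.21 = 1.007831
Chained index = 100 × 0.901978 × 1.007831 = 90.9041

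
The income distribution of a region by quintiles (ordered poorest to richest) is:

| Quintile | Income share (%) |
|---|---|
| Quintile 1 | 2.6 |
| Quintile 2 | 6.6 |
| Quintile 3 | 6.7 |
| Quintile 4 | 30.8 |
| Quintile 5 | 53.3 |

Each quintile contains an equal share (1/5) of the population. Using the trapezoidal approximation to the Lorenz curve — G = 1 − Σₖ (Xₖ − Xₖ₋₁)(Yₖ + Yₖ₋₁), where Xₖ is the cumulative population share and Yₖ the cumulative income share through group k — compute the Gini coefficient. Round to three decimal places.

0.502

Cumulative income shares Yₖ: 0.0260, 0.0920, 0.1590, 0.4670, 1.0000
Σ (Xₖ−Xₖ₋₁)(Yₖ+Yₖ₋₁) = (1/5)(0.0260+0.0000) + (1/5)(0.0920+0.0260) + (1/5)(0.1590+0.0920) + (1/5)(0.4670+0.1590) + (1/5)(1.0000+0.4670)
  = 0.0052 + 0.0236 + 0.0502 + 0.1252 + 0.2934 = 0.4976
G = 1 − 0.4976 = 0.5024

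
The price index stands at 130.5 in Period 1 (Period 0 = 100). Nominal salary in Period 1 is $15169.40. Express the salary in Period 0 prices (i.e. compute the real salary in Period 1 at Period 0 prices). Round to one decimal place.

Real = Nominal ÷ (Index/100) = 15169.40 ÷ (130.5/100)
     = 15169.40 ÷ 1.305 = 11624.0613

11624.1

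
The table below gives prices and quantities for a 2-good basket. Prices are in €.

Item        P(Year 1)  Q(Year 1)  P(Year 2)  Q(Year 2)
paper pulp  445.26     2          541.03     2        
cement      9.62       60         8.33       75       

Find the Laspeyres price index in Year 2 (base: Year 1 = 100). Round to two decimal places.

107.78

Laspeyres price index uses base-period quantities as weights.
ΣP(Year 2)·Q(Year 1) = 541.03×2 + 8.33×60 = 1082.06 + 499.8 = 1581.86
ΣP(Year 1)·Q(Year 1) = 445.26×2 + 9.62×60 = 890.52 + 577.2 = 1467.72
Index = 1581.86 / 1467.72 × 100 = 107.7767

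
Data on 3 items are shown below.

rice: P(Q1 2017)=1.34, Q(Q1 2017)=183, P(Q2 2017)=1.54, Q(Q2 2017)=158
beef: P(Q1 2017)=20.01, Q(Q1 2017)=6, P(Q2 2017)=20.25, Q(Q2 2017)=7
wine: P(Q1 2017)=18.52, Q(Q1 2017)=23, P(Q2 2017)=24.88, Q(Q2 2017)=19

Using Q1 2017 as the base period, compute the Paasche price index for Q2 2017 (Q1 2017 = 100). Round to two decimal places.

Paasche price index uses current-period quantities as weights.
ΣP(Q2 2017)·Q(Q2 2017) = 1.54×158 + 20.25×7 + 24.88×19 = 243.32 + 141.75 + 472.72 = 857.79
ΣP(Q1 2017)·Q(Q2 2017) = 1.34×158 + 20.01×7 + 18.52×19 = 211.72 + 140.07 + 351.88 = 703.67
Index = 857.79 / 703.67 × 100 = 121.9023

121.90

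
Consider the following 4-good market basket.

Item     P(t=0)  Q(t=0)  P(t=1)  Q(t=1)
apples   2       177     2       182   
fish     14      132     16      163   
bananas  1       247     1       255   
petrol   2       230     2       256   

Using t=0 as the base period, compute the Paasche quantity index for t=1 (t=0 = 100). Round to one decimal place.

Paasche quantity index uses current-period prices as weights.
ΣP(t=1)·Q(t=1) = 2×182 + 16×163 + 1×255 + 2×256 = 364 + 2608 + 255 + 512 = 3739
ΣP(t=1)·Q(t=0) = 2×177 + 16×132 + 1×247 + 2×230 = 354 + 2112 + 247 + 460 = 3173
Index = 3739 / 3173 × 100 = 117.8380

117.8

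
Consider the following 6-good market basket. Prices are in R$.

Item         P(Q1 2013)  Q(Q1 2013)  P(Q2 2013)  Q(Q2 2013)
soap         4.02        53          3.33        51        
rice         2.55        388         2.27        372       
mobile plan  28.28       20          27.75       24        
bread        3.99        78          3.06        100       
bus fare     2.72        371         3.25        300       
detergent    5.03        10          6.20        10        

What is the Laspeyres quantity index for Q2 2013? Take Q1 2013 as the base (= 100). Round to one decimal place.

98.7

Laspeyres quantity index uses base-period prices as weights.
ΣP(Q1 2013)·Q(Q2 2013) = 4.02×51 + 2.55×372 + 28.28×24 + 3.99×100 + 2.72×300 + 5.03×10 = 205.02 + 948.6 + 678.72 + 399 + 816 + 50.3 = 3097.64
ΣP(Q1 2013)·Q(Q1 2013) = 4.02×53 + 2.55×388 + 28.28×20 + 3.99×78 + 2.72×371 + 5.03×10 = 213.06 + 989.4 + 565.6 + 311.22 + 1009.12 + 50.3 = 3138.7
Index = 3097.64 / 3138.7 × 100 = 98.6918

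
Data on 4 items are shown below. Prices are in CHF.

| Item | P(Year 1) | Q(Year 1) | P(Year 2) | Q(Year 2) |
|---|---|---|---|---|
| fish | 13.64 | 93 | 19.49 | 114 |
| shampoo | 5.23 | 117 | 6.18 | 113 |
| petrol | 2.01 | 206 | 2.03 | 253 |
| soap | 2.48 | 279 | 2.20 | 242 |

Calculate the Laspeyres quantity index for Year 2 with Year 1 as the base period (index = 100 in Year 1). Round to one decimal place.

Laspeyres quantity index uses base-period prices as weights.
ΣP(Year 1)·Q(Year 2) = 13.64×114 + 5.23×113 + 2.01×253 + 2.48×242 = 1554.96 + 590.99 + 508.53 + 600.16 = 3254.64
ΣP(Year 1)·Q(Year 1) = 13.64×93 + 5.23×117 + 2.01×206 + 2.48×279 = 1268.52 + 611.91 + 414.06 + 691.92 = 2986.41
Index = 3254.64 / 2986.41 × 100 = 108.9817

109.0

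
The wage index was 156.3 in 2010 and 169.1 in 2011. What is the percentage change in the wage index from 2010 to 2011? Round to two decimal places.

Change = (169.1 − 156.3) / 156.3 × 100
       = 12.8 / 156.3 × 100 = 8.1894%

8.19%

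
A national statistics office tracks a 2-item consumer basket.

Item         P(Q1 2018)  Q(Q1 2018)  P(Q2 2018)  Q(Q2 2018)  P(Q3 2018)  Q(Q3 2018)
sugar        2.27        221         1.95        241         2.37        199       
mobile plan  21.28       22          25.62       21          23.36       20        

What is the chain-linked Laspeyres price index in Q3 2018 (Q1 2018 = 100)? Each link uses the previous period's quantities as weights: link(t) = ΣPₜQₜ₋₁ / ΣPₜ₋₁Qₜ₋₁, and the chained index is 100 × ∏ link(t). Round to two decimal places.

Link Q1 2018→Q2 2018:
ΣP(Q2 2018)Q(Q1 2018) = 1.95×221 + 25.62×22 = 430.95 + 563.64 = 994.59
ΣP(Q1 2018)Q(Q1 2018) = 2.27×221 + 21.28×22 = 501.67 + 468.16 = 969.83
link = 994.59/969.83 = 1.025530
Link Q2 2018→Q3 2018:
ΣP(Q3 2018)Q(Q2 2018) = 2.37×241 + 23.36×21 = 571.17 + 490.56 = 1061.73
ΣP(Q2 2018)Q(Q2 2018) = 1.95×241 + 25.62×21 = 469.95 + 538.02 = 1007.97
link = 1061.73/1007.97 = 1.053335
Chained index = 100 × 1.025530 × 1.053335 = 108.0227

108.02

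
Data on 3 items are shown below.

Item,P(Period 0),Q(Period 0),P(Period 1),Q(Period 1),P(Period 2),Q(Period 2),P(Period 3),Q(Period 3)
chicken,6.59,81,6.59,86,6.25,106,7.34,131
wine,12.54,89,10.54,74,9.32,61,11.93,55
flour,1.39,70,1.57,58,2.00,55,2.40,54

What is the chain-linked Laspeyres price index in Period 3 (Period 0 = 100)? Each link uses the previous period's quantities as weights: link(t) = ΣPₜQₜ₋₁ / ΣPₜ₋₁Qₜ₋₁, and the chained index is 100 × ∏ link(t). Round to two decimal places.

103.29

Link Period 0→Period 1:
ΣP(Period 1)Q(Period 0) = 6.59×81 + 10.54×89 + 1.57×70 = 533.79 + 938.06 + 109.9 = 1581.75
ΣP(Period 0)Q(Period 0) = 6.59×81 + 12.54×89 + 1.39×70 = 533.79 + 1116.06 + 97.3 = 1747.15
link = 1581.75/1747.15 = 0.905332
Link Period 1→Period 2:
ΣP(Period 2)Q(Period 1) = 6.25×86 + 9.32×74 + 2.00×58 = 537.5 + 689.68 + 116 = 1343.18
ΣP(Period 1)Q(Period 1) = 6.59×86 + 10.54×74 + 1.57×58 = 566.74 + 779.96 + 91.06 = 1437.76
link = 1343.18/1437.76 = 0.934217
Link Period 2→Period 3:
ΣP(Period 3)Q(Period 2) = 7.34×106 + 11.93×61 + 2.40×55 = 778.04 + 727.73 + 132 = 1637.77
ΣP(Period 2)Q(Period 2) = 6.25×106 + 9.32×61 + 2.00×55 = 662.5 + 568.52 + 110 = 1341.02
link = 1637.77/1341.02 = 1.221287
Chained index = 100 × 0.905332 × 0.934217 × 1.221287 = 103.2935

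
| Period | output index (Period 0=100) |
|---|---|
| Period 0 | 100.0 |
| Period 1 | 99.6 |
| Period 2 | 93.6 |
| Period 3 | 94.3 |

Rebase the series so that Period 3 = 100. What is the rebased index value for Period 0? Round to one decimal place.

106.0

Rebased(Period 0) = 100.0 / 94.3 × 100 = 106.0445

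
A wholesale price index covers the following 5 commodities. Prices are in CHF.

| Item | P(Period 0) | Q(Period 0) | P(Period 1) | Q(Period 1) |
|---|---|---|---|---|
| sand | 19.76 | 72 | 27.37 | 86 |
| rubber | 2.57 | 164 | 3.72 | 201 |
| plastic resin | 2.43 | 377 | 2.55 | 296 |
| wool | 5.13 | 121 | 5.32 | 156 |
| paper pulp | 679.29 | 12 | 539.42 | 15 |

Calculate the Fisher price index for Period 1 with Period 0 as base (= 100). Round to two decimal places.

Laspeyres component (base-period weights):
ΣP(Period 1)Q(Period 0) = 27.37×72 + 3.72×164 + 2.55×377 + 5.32×121 + 539.42×12 = 1970.64 + 610.08 + 961.35 + 643.72 + 6473.04 = 10658.83
ΣP(Period 0)Q(Period 0) = 19.76×72 + 2.57×164 + 2.43×377 + 5.13×121 + 679.29×12 = 1422.72 + 421.48 + 916.11 + 620.73 + 8151.48 = 11532.52
L = 10658.83 / 11532.52 × 100 = 92.4241
Paasche component (current-period weights):
ΣP(Period 1)Q(Period 1) = 27.37×86 + 3.72×201 + 2.55×296 + 5.32×156 + 539.42×15 = 2353.82 + 747.72 + 754.8 + 829.92 + 8091.3 = 12777.56
ΣP(Period 0)Q(Period 1) = 19.76×86 + 2.57×201 + 2.43×296 + 5.13×156 + 679.29×15 = 1699.36 + 516.57 + 719.28 + 800.28 + 10189.35 = 13924.84
P = 12777.56 / 13924.84 × 100 = 91.7609
Fisher = √(L × P) = √(92.4241 × 91.7609) = 92.0919

92.09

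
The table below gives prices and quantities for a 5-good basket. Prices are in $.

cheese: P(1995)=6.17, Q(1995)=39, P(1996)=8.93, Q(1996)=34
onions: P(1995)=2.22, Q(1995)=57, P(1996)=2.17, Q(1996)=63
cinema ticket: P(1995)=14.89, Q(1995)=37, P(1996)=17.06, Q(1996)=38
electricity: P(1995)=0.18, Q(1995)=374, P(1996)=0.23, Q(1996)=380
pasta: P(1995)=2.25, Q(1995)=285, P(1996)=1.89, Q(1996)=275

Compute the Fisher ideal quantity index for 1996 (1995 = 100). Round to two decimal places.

Laspeyres component (base-period weights):
ΣP(1995)Q(1996) = 6.17×34 + 2.22×63 + 14.89×38 + 0.18×380 + 2.25×275 = 209.78 + 139.86 + 565.82 + 68.4 + 618.75 = 1602.61
ΣP(1995)Q(1995) = 6.17×39 + 2.22×57 + 14.89×37 + 0.18×374 + 2.25×285 = 240.63 + 126.54 + 550.93 + 67.32 + 641.25 = 1626.67
L = 1602.61 / 1626.67 × 100 = 98.5209
Paasche component (current-period weights):
ΣP(1996)Q(1996) = 8.93×34 + 2.17×63 + 17.06×38 + 0.23×380 + 1.89×275 = 303.62 + 136.71 + 648.28 + 87.4 + 519.75 = 1695.76
ΣP(1996)Q(1995) = 8.93×39 + 2.17×57 + 17.06×37 + 0.23×374 + 1.89×285 = 348.27 + 123.69 + 631.22 + 86.02 + 538.65 = 1727.85
P = 1695.76 / 1727.85 × 100 = 98.1428
Fisher = √(L × P) = √(98.5209 × 98.1428) = 98.3317

98.33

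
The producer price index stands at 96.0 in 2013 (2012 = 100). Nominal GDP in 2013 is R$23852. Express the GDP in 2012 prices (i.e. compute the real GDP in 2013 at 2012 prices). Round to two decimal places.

24845.83

Real = Nominal ÷ (Index/100) = 23852 ÷ (96.0/100)
     = 23852 ÷ 0.960 = 24845.8333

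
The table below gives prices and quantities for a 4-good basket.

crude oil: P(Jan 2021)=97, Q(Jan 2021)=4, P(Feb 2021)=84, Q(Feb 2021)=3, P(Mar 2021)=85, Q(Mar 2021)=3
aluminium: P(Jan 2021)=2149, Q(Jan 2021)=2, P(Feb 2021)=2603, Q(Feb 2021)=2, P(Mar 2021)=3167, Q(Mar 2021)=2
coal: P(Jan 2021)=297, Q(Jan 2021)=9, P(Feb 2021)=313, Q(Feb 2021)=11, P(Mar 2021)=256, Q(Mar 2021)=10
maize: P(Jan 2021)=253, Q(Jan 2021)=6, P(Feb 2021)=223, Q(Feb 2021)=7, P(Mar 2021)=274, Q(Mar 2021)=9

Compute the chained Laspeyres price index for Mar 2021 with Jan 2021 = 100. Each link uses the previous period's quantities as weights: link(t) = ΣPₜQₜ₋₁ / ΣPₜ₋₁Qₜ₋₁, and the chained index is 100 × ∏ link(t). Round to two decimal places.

118.23

Link Jan 2021→Feb 2021:
ΣP(Feb 2021)Q(Jan 2021) = 84×4 + 2603×2 + 313×9 + 223×6 = 336 + 5206 + 2817 + 1338 = 9697
ΣP(Jan 2021)Q(Jan 2021) = 97×4 + 2149×2 + 297×9 + 253×6 = 388 + 4298 + 2673 + 1518 = 8877
link = 9697/8877 = 1.092374
Link Feb 2021→Mar 2021:
ΣP(Mar 2021)Q(Feb 2021) = 85×3 + 3167×2 + 256×11 + 274×7 = 255 + 6334 + 2816 + 1918 = 11323
ΣP(Feb 2021)Q(Feb 2021) = 84×3 + 2603×2 + 313×11 + 223×7 = 252 + 5206 + 3443 + 1561 = 10462
link = 11323/10462 = 1.082298
Chained index = 100 × 1.092374 × 1.082298 = 118.2274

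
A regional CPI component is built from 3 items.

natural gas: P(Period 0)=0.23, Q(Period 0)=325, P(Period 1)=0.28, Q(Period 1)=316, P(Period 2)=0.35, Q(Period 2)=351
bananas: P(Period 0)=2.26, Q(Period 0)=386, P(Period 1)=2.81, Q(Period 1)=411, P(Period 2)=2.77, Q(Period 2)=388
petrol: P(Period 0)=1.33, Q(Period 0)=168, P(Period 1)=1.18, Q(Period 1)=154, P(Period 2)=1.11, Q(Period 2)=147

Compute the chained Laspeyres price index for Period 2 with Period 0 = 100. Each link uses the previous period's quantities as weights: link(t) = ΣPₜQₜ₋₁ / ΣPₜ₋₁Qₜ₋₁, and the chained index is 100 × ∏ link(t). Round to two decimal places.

Link Period 0→Period 1:
ΣP(Period 1)Q(Period 0) = 0.28×325 + 2.81×386 + 1.18×168 = 91 + 1084.66 + 198.24 = 1373.9
ΣP(Period 0)Q(Period 0) = 0.23×325 + 2.26×386 + 1.33×168 = 74.75 + 872.36 + 223.44 = 1170.55
link = 1373.9/1170.55 = 1.173722
Link Period 1→Period 2:
ΣP(Period 2)Q(Period 1) = 0.35×316 + 2.77×411 + 1.11×154 = 110.6 + 1138.47 + 170.94 = 1420.01
ΣP(Period 1)Q(Period 1) = 0.28×316 + 2.81×411 + 1.18×154 = 88.48 + 1154.91 + 181.72 = 1425.11
link = 1420.01/1425.11 = 0.996421
Chained index = 100 × 1.173722 × 0.996421 = 116.9521

116.95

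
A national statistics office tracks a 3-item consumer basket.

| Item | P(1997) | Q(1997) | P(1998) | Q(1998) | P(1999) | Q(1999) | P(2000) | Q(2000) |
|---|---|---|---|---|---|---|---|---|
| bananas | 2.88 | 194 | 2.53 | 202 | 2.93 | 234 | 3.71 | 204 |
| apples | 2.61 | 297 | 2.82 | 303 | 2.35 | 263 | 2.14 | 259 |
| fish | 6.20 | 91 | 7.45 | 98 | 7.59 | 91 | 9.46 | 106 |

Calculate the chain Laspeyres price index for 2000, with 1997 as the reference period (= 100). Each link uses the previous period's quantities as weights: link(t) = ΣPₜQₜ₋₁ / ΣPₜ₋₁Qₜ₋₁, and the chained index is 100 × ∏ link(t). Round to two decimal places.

Link 1997→1998:
ΣP(1998)Q(1997) = 2.53×194 + 2.82×297 + 7.45×91 = 490.82 + 837.54 + 677.95 = 2006.31
ΣP(1997)Q(1997) = 2.88×194 + 2.61×297 + 6.20×91 = 558.72 + 775.17 + 564.2 = 1898.09
link = 2006.31/1898.09 = 1.057015
Link 1998→1999:
ΣP(1999)Q(1998) = 2.93×202 + 2.35×303 + 7.59×98 = 591.86 + 712.05 + 743.82 = 2047.73
ΣP(1998)Q(1998) = 2.53×202 + 2.82×303 + 7.45×98 = 511.06 + 854.46 + 730.1 = 2095.62
link = 2047.73/2095.62 = 0.977148
Link 1999→2000:
ΣP(2000)Q(1999) = 3.71×234 + 2.14×263 + 9.46×91 = 868.14 + 562.82 + 860.86 = 2291.82
ΣP(1999)Q(1999) = 2.93×234 + 2.35×263 + 7.59×91 = 685.62 + 618.05 + 690.69 = 1994.36
link = 2291.82/1994.36 = 1.149151
Chained index = 100 × 1.057015 × 0.977148 × 1.149151 = 118.6912

118.69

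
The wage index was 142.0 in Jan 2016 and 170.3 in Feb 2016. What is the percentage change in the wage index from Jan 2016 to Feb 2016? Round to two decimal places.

Change = (170.3 − 142.0) / 142.0 × 100
       = 28.3 / 142.0 × 100 = 19.9296%

19.93%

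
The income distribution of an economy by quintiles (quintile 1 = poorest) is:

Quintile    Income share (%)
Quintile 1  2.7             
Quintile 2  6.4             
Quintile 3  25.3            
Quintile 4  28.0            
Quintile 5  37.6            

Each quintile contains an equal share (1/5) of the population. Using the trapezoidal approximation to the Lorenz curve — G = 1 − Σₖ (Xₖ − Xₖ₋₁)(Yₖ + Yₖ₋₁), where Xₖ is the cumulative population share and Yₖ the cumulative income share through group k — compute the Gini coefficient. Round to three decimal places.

Cumulative income shares Yₖ: 0.0270, 0.0910, 0.3440, 0.6240, 1.0000
Σ (Xₖ−Xₖ₋₁)(Yₖ+Yₖ₋₁) = (1/5)(0.0270+0.0000) + (1/5)(0.0910+0.0270) + (1/5)(0.3440+0.0910) + (1/5)(0.6240+0.3440) + (1/5)(1.0000+0.6240)
  = 0.0054 + 0.0236 + 0.0870 + 0.1936 + 0.3248 = 0.6344
G = 1 − 0.6344 = 0.3656

0.366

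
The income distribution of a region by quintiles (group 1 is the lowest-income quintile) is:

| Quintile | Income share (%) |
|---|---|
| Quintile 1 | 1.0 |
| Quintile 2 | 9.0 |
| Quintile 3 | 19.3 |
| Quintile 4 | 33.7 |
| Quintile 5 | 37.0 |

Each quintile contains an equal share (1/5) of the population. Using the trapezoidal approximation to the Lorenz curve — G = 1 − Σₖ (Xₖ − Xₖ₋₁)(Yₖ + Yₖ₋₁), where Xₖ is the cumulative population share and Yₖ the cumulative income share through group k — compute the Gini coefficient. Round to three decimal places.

0.387

Cumulative income shares Yₖ: 0.0100, 0.1000, 0.2930, 0.6300, 1.0000
Σ (Xₖ−Xₖ₋₁)(Yₖ+Yₖ₋₁) = (1/5)(0.0100+0.0000) + (1/5)(0.1000+0.0100) + (1/5)(0.2930+0.1000) + (1/5)(0.6300+0.2930) + (1/5)(1.0000+0.6300)
  = 0.0020 + 0.0220 + 0.0786 + 0.1846 + 0.3260 = 0.6132
G = 1 − 0.6132 = 0.3868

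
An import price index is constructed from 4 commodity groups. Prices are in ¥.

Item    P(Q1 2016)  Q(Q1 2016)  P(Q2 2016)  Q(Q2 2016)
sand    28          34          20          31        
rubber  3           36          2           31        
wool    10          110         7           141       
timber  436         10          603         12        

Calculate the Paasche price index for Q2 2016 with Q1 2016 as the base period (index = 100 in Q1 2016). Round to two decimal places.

117.12

Paasche price index uses current-period quantities as weights.
ΣP(Q2 2016)·Q(Q2 2016) = 20×31 + 2×31 + 7×141 + 603×12 = 620 + 62 + 987 + 7236 = 8905
ΣP(Q1 2016)·Q(Q2 2016) = 28×31 + 3×31 + 10×141 + 436×12 = 868 + 93 + 1410 + 5232 = 7603
Index = 8905 / 7603 × 100 = 117.1248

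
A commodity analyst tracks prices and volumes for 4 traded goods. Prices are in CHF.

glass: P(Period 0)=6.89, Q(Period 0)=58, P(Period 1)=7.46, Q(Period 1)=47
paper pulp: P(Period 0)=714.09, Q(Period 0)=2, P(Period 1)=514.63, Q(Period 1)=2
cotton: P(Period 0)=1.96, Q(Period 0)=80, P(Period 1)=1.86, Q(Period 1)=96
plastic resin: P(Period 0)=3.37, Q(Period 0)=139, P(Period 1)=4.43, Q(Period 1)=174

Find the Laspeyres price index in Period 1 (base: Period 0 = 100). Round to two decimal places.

90.77

Laspeyres price index uses base-period quantities as weights.
ΣP(Period 1)·Q(Period 0) = 7.46×58 + 514.63×2 + 1.86×80 + 4.43×139 = 432.68 + 1029.26 + 148.8 + 615.77 = 2226.51
ΣP(Period 0)·Q(Period 0) = 6.89×58 + 714.09×2 + 1.96×80 + 3.37×139 = 399.62 + 1428.18 + 156.8 + 468.43 = 2453.03
Index = 2226.51 / 2453.03 × 100 = 90.7657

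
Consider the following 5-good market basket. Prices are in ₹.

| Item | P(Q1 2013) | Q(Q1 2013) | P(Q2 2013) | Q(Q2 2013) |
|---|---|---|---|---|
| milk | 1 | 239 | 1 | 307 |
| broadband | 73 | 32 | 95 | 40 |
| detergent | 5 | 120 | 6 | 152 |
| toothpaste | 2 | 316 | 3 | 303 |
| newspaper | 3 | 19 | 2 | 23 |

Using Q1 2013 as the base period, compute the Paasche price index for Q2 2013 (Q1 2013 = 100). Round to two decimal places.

128.14

Paasche price index uses current-period quantities as weights.
ΣP(Q2 2013)·Q(Q2 2013) = 1×307 + 95×40 + 6×152 + 3×303 + 2×23 = 307 + 3800 + 912 + 909 + 46 = 5974
ΣP(Q1 2013)·Q(Q2 2013) = 1×307 + 73×40 + 5×152 + 2×303 + 3×23 = 307 + 2920 + 760 + 606 + 69 = 4662
Index = 5974 / 4662 × 100 = 128.1424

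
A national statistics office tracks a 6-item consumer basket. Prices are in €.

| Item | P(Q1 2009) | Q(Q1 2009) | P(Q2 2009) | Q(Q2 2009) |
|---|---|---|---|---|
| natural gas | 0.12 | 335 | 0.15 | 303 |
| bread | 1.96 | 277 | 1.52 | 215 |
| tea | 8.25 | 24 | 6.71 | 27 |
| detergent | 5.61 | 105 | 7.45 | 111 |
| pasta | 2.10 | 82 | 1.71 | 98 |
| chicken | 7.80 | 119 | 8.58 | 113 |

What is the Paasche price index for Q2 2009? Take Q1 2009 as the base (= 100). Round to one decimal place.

105.3

Paasche price index uses current-period quantities as weights.
ΣP(Q2 2009)·Q(Q2 2009) = 0.15×303 + 1.52×215 + 6.71×27 + 7.45×111 + 1.71×98 + 8.58×113 = 45.45 + 326.8 + 181.17 + 826.95 + 167.58 + 969.54 = 2517.49
ΣP(Q1 2009)·Q(Q2 2009) = 0.12×303 + 1.96×215 + 8.25×27 + 5.61×111 + 2.10×98 + 7.80×113 = 36.36 + 421.4 + 222.75 + 622.71 + 205.8 + 881.4 = 2390.42
Index = 2517.49 / 2390.42 × 100 = 105.3158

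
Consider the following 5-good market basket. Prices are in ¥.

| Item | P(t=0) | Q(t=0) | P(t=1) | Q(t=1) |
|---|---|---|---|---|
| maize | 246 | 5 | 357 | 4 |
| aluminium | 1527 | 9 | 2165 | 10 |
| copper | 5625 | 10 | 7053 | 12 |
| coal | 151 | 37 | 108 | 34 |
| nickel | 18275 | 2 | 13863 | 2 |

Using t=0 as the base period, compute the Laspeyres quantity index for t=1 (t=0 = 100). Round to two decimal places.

Laspeyres quantity index uses base-period prices as weights.
ΣP(t=0)·Q(t=1) = 246×4 + 1527×10 + 5625×12 + 151×34 + 18275×2 = 984 + 15270 + 67500 + 5134 + 36550 = 125438
ΣP(t=0)·Q(t=0) = 246×5 + 1527×9 + 5625×10 + 151×37 + 18275×2 = 1230 + 13743 + 56250 + 5587 + 36550 = 113360
Index = 125438 / 113360 × 100 = 110.6546

110.65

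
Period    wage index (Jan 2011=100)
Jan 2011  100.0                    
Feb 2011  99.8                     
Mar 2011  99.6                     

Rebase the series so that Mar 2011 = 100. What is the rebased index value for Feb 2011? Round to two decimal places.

Rebased(Feb 2011) = 99.8 / 99.6 × 100 = 100.2008

100.20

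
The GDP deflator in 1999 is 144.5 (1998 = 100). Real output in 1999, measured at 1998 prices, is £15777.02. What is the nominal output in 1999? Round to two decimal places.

Nominal = Real × (Index/100) = 15777.02 × (144.5/100)
        = 15777.02 × 1.445 = 22797.7939

22797.79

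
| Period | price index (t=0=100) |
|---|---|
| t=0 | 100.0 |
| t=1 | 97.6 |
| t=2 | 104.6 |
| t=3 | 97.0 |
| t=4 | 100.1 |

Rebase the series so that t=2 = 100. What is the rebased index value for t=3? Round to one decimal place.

92.7

Rebased(t=3) = 97.0 / 104.6 × 100 = 92.7342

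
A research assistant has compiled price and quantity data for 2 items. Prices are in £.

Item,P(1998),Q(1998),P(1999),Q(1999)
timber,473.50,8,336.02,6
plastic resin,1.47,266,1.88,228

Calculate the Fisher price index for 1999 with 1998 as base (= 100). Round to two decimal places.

Laspeyres component (base-period weights):
ΣP(1999)Q(1998) = 336.02×8 + 1.88×266 = 2688.16 + 500.08 = 3188.24
ΣP(1998)Q(1998) = 473.50×8 + 1.47×266 = 3788 + 391.02 = 4179.02
L = 3188.24 / 4179.02 × 100 = 76.2916
Paasche component (current-period weights):
ΣP(1999)Q(1999) = 336.02×6 + 1.88×228 = 2016.12 + 428.64 = 2444.76
ΣP(1998)Q(1999) = 473.50×6 + 1.47×228 = 2841 + 335.16 = 3176.16
P = 2444.76 / 3176.16 × 100 = 76.9722
Fisher = √(L × P) = √(76.2916 × 76.9722) = 76.6311

76.63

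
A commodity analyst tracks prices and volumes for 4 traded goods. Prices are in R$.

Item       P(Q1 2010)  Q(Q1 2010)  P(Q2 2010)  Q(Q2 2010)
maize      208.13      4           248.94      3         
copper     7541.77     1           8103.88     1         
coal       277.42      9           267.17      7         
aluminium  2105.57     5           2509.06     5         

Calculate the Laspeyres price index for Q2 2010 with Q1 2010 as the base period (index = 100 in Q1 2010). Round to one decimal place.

112.4

Laspeyres price index uses base-period quantities as weights.
ΣP(Q2 2010)·Q(Q1 2010) = 248.94×4 + 8103.88×1 + 267.17×9 + 2509.06×5 = 995.76 + 8103.88 + 2404.53 + 12545.3 = 24049.47
ΣP(Q1 2010)·Q(Q1 2010) = 208.13×4 + 7541.77×1 + 277.42×9 + 2105.57×5 = 832.52 + 7541.77 + 2496.78 + 10527.85 = 21398.92
Index = 24049.47 / 21398.92 × 100 = 112.3864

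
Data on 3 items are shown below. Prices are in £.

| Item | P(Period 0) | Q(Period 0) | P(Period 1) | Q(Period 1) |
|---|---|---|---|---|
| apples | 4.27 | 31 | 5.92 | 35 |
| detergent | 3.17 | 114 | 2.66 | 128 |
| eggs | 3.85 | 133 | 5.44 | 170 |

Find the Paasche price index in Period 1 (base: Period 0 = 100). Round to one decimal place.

121.7

Paasche price index uses current-period quantities as weights.
ΣP(Period 1)·Q(Period 1) = 5.92×35 + 2.66×128 + 5.44×170 = 207.2 + 340.48 + 924.8 = 1472.48
ΣP(Period 0)·Q(Period 1) = 4.27×35 + 3.17×128 + 3.85×170 = 149.45 + 405.76 + 654.5 = 1209.71
Index = 1472.48 / 1209.71 × 100 = 121.7217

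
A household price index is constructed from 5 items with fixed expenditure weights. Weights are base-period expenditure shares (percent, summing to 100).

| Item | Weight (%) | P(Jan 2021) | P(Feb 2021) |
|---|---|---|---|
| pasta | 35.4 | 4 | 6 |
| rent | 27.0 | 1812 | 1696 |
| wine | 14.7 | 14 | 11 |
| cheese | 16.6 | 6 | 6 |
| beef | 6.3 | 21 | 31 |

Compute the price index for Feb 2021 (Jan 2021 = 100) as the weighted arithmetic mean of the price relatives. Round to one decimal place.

pasta: 35.4 × (6/4) = 35.4 × 1.500000 = 53.1000
rent: 27.0 × (1696/1812) = 27.0 × 0.935982 = 25.2715
wine: 14.7 × (11/14) = 14.7 × 0.785714 = 11.5500
cheese: 16.6 × (6/6) = 16.6 × 1.000000 = 16.6000
beef: 6.3 × (31/21) = 6.3 × 1.476190 = 9.3000
Index = Σ wᵢ·(p₁ᵢ/p₀ᵢ) = 53.1000 + 25.2715 + 11.5500 + 16.6000 + 9.3000 = 115.8215

115.8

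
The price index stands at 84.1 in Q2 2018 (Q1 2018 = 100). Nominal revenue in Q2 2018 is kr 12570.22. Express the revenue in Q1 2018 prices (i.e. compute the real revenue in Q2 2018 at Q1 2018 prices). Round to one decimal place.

Real = Nominal ÷ (Index/100) = 12570.22 ÷ (84.1/100)
     = 12570.22 ÷ 0.841 = 14946.7539

14946.8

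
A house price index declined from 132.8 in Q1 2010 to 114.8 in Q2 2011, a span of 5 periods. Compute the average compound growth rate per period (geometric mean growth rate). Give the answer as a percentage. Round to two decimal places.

Growth factor = (114.8/132.8)^(1/5) = (0.864458)^(1/5) = 0.971290
Growth rate = 0.971290 − 1 = -0.028710 = -2.8710%

-2.87%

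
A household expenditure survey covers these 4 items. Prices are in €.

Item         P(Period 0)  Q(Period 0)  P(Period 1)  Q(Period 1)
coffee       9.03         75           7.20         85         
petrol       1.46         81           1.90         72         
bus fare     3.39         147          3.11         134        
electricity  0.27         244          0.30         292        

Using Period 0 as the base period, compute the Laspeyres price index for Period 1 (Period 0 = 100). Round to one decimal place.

90.0

Laspeyres price index uses base-period quantities as weights.
ΣP(Period 1)·Q(Period 0) = 7.20×75 + 1.90×81 + 3.11×147 + 0.30×244 = 540 + 153.9 + 457.17 + 73.2 = 1224.27
ΣP(Period 0)·Q(Period 0) = 9.03×75 + 1.46×81 + 3.39×147 + 0.27×244 = 677.25 + 118.26 + 498.33 + 65.88 = 1359.72
Index = 1224.27 / 1359.72 × 100 = 90.0384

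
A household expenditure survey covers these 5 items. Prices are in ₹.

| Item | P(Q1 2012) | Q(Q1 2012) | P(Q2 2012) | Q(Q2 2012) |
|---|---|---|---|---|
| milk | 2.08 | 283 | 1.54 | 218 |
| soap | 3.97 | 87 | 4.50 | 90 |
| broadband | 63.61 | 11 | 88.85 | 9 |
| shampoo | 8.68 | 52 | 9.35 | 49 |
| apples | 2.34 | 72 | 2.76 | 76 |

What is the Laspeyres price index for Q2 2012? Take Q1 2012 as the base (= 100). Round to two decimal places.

Laspeyres price index uses base-period quantities as weights.
ΣP(Q2 2012)·Q(Q1 2012) = 1.54×283 + 4.50×87 + 88.85×11 + 9.35×52 + 2.76×72 = 435.82 + 391.5 + 977.35 + 486.2 + 198.72 = 2489.59
ΣP(Q1 2012)·Q(Q1 2012) = 2.08×283 + 3.97×87 + 63.61×11 + 8.68×52 + 2.34×72 = 588.64 + 345.39 + 699.71 + 451.36 + 168.48 = 2253.58
Index = 2489.59 / 2253.58 × 100 = 110.4727

110.47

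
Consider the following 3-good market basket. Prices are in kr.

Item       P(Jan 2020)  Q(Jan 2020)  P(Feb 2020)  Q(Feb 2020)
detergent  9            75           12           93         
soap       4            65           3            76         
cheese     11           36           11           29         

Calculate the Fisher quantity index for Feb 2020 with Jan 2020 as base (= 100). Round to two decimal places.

110.61

Laspeyres component (base-period weights):
ΣP(Jan 2020)Q(Feb 2020) = 9×93 + 4×76 + 11×29 = 837 + 304 + 319 = 1460
ΣP(Jan 2020)Q(Jan 2020) = 9×75 + 4×65 + 11×36 = 675 + 260 + 396 = 1331
L = 1460 / 1331 × 100 = 109.6920
Paasche component (current-period weights):
ΣP(Feb 2020)Q(Feb 2020) = 12×93 + 3×76 + 11×29 = 1116 + 228 + 319 = 1663
ΣP(Feb 2020)Q(Jan 2020) = 12×75 + 3×65 + 11×36 = 900 + 195 + 396 = 1491
P = 1663 / 1491 × 100 = 111.5359
Fisher = √(L × P) = √(109.6920 × 111.5359) = 110.6101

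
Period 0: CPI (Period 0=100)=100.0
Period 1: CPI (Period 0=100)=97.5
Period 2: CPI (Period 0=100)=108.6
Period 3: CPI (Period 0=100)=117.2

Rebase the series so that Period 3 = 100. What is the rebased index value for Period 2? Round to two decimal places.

92.66

Rebased(Period 2) = 108.6 / 117.2 × 100 = 92.6621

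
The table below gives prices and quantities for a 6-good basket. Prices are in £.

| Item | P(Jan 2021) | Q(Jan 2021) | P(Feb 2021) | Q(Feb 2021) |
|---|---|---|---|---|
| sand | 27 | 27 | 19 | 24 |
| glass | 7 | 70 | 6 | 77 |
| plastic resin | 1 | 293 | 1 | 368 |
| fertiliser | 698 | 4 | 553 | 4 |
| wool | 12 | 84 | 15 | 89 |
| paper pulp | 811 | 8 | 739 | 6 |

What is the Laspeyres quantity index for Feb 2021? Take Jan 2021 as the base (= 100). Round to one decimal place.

Laspeyres quantity index uses base-period prices as weights.
ΣP(Jan 2021)·Q(Feb 2021) = 27×24 + 7×77 + 1×368 + 698×4 + 12×89 + 811×6 = 648 + 539 + 368 + 2792 + 1068 + 4866 = 10281
ΣP(Jan 2021)·Q(Jan 2021) = 27×27 + 7×70 + 1×293 + 698×4 + 12×84 + 811×8 = 729 + 490 + 293 + 2792 + 1008 + 6488 = 11800
Index = 10281 / 11800 × 100 = 87.1271

87.1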